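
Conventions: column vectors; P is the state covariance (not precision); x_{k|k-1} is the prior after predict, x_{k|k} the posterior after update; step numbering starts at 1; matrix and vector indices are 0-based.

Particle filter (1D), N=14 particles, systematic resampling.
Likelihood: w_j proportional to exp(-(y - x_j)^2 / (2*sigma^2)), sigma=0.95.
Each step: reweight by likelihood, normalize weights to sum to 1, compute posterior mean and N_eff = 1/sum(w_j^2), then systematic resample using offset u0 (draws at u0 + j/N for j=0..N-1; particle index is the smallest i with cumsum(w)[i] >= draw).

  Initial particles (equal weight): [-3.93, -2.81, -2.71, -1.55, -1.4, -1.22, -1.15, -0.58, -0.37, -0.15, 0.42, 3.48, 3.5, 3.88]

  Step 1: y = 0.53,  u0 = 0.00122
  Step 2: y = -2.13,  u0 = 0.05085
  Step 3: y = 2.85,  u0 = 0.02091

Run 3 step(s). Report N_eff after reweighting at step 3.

step 1: w=[0.0000, 0.0006, 0.0008, 0.0257, 0.0358, 0.0517, 0.0591, 0.1426, 0.1801, 0.2184, 0.2803, 0.0023, 0.0021, 0.0006]  mean=-0.2718  Neff=5.3442  idx=[2, 5, 6, 7, 7, 8, 8, 9, 9, 9, 10, 10, 10, 10]
step 2: w=[0.2450, 0.1865, 0.1734, 0.0780, 0.0780, 0.0531, 0.0531, 0.0336, 0.0336, 0.0336, 0.0080, 0.0080, 0.0080, 0.0080]  mean=-1.2221  Neff=6.8353  idx=[0, 0, 0, 1, 1, 1, 2, 2, 3, 4, 5, 6, 8, 11]
step 3: w=[0.0000, 0.0000, 0.0000, 0.0019, 0.0019, 0.0019, 0.0026, 0.0026, 0.0270, 0.0270, 0.0585, 0.0585, 0.1248, 0.6934]  mean=0.1851  Neff=1.9813  idx=[8, 10, 11, 12, 13, 13, 13, 13, 13, 13, 13, 13, 13, 13]

N_eff = 1.9813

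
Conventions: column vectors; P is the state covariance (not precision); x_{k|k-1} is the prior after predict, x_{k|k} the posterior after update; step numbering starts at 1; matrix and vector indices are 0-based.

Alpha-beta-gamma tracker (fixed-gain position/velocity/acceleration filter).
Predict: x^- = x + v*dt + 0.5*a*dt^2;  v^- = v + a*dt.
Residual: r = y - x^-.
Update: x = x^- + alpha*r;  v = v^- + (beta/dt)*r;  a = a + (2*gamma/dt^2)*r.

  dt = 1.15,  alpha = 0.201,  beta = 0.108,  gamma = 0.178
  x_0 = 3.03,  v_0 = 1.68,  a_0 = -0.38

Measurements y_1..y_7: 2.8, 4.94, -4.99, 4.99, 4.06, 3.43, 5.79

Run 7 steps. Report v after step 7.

step 1: x_pred=4.7107  r=-1.9107  x^+=4.3267  v^+=1.0636  a^+=-0.8943
step 2: x_pred=4.9584  r=-0.0184  x^+=4.9547  v^+=0.0333  a^+=-0.8993
step 3: x_pred=4.3984  r=-9.3884  x^+=2.5113  v^+=-1.8825  a^+=-3.4265
step 4: x_pred=-1.9194  r=6.9094  x^+=-0.5306  v^+=-5.1741  a^+=-1.5666
step 5: x_pred=-7.5168  r=11.5768  x^+=-5.1899  v^+=-5.8885  a^+=1.5497
step 6: x_pred=-10.9369  r=14.3669  x^+=-8.0492  v^+=-2.7571  a^+=5.4171
step 7: x_pred=-7.6378  r=13.4278  x^+=-4.9388  v^+=4.7336  a^+=9.0317

v_post = 4.7336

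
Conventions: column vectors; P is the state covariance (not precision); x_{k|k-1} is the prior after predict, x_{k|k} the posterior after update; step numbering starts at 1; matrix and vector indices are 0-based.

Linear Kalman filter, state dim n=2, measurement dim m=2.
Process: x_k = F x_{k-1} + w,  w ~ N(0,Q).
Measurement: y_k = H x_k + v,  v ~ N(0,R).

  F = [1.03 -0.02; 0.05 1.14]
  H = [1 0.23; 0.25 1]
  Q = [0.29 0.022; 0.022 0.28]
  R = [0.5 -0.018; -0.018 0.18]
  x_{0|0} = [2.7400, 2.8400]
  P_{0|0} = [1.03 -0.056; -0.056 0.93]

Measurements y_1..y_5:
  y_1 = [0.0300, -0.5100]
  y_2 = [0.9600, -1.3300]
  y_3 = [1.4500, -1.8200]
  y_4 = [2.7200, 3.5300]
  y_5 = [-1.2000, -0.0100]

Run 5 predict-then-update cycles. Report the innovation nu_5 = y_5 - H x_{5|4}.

innov = [-4.0121, -2.4459]

step 1: x^-=[2.7654, 3.3746]  P^-=[1.3854 -0.0119; -0.0119 1.4848]  S=[1.9585 0.6573; 0.6573 1.7455]  K=[0.7345 -0.0850; -0.1335 0.8992]  nu=[-3.5116, -4.5759]  x^+=[0.5750, -0.2715]  P^+=[0.3982 -0.1281; -0.1281 0.1963]
step 2: x^-=[0.5976, -0.2808]  P^-=[0.7178 -0.1122; -0.1122 0.5215]  S=[1.1938 0.1627; 0.1627 0.6902]  K=[0.5852 -0.0406; -0.0940 0.7370]  nu=[0.4269, -1.1986]  x^+=[0.8961, -1.2043]  P^+=[0.3156 -0.0967; -0.0967 0.1585]
step 3: x^-=[0.9471, -1.3281]  P^-=[0.6289 -0.0788; -0.0788 0.4758]  S=[1.1178 0.1653; 0.1653 0.6557]  K=[0.5492 -0.0189; -0.0784 0.7154]  nu=[0.8084, -0.7286]  x^+=[1.4048, -1.9128]  P^+=[0.2949 -0.0870; -0.0870 0.1519]
step 4: x^-=[1.4852, -2.1103]  P^-=[0.6066 -0.0684; -0.0684 0.4683]  S=[1.0999 0.1690; 0.1690 0.6520]  K=[0.5390 -0.0120; -0.0735 0.7111]  nu=[1.7202, 5.2690]  x^+=[2.3490, 1.5098]  P^+=[0.2891 -0.0841; -0.0841 0.1503]
step 5: x^-=[2.3893, 1.8386]  P^-=[0.6002 -0.0653; -0.0653 0.4665]  S=[1.0949 0.1703; 0.1703 0.6514]  K=[0.5361 -0.0100; -0.0721 0.7100]  nu=[-4.0121, -2.4459]  x^+=[0.2630, 0.3912]  P^+=[0.2874 -0.0833; -0.0833 0.1499]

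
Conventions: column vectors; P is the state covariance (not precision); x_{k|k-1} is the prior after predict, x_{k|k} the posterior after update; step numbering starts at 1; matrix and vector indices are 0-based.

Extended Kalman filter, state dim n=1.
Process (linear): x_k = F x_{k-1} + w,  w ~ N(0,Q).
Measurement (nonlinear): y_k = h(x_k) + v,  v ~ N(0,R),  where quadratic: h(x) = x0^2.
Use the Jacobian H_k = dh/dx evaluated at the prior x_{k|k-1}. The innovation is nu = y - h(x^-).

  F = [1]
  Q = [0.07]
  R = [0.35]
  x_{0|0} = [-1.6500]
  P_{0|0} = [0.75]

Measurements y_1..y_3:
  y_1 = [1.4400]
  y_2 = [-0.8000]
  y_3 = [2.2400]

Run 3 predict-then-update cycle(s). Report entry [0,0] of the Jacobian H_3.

step 1: x^-=[-1.6500]  P^-=[0.8200]  H_jac=[-3.3000]  S=[9.2798]  K=[-0.2916]  nu=[-1.2825]  x^+=[-1.2760]  P^+=[0.0309]
step 2: x^-=[-1.2760]  P^-=[0.1009]  H_jac=[-2.5520]  S=[1.0073]  K=[-0.2557]  nu=[-2.4282]  x^+=[-0.6551]  P^+=[0.0351]
step 3: x^-=[-0.6551]  P^-=[0.1051]  H_jac=[-1.3103]  S=[0.5304]  K=[-0.2596]  nu=[1.8108]  x^+=[-1.1251]  P^+=[0.0693]

H_jac[0,0] = -1.3103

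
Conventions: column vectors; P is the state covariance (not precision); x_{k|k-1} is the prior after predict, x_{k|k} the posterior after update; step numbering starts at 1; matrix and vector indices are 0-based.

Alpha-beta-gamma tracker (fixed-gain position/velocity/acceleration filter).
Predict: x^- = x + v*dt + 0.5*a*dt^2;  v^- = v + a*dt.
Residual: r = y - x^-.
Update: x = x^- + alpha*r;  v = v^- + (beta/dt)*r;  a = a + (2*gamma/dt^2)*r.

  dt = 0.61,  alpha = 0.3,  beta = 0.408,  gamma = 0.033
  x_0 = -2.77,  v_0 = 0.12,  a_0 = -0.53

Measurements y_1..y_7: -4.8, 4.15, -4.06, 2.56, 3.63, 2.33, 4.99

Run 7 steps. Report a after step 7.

step 1: x_pred=-2.7954  r=-2.0046  x^+=-3.3968  v^+=-1.5441  a^+=-0.8856
step 2: x_pred=-4.5034  r=8.6534  x^+=-1.9074  v^+=3.7036  a^+=0.6493
step 3: x_pred=0.4726  r=-4.5326  x^+=-0.8872  v^+=1.0680  a^+=-0.1546
step 4: x_pred=-0.2644  r=2.8244  x^+=0.5829  v^+=2.8628  a^+=0.3463
step 5: x_pred=2.3937  r=1.2363  x^+=2.7646  v^+=3.9010  a^+=0.5656
step 6: x_pred=5.2494  r=-2.9194  x^+=4.3736  v^+=2.2934  a^+=0.0478
step 7: x_pred=5.7815  r=-0.7915  x^+=5.5440  v^+=1.7932  a^+=-0.0926

a_post = -0.0926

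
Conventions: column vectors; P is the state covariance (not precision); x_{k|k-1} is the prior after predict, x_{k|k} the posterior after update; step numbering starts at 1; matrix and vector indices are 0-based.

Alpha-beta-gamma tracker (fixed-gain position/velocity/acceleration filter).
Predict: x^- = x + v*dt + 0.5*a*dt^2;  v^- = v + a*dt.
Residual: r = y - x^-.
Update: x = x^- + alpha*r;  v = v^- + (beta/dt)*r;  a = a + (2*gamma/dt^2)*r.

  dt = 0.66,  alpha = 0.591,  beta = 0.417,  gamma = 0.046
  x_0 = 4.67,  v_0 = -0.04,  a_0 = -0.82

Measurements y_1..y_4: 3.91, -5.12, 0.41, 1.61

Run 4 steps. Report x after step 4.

x_post = -1.3058

step 1: x_pred=4.4650  r=-0.5550  x^+=4.1370  v^+=-0.9319  a^+=-0.9372
step 2: x_pred=3.3178  r=-8.4378  x^+=-1.6689  v^+=-6.8816  a^+=-2.7193
step 3: x_pred=-6.8031  r=7.2131  x^+=-2.5401  v^+=-4.1190  a^+=-1.1959
step 4: x_pred=-5.5192  r=7.1292  x^+=-1.3058  v^+=-0.4040  a^+=0.3098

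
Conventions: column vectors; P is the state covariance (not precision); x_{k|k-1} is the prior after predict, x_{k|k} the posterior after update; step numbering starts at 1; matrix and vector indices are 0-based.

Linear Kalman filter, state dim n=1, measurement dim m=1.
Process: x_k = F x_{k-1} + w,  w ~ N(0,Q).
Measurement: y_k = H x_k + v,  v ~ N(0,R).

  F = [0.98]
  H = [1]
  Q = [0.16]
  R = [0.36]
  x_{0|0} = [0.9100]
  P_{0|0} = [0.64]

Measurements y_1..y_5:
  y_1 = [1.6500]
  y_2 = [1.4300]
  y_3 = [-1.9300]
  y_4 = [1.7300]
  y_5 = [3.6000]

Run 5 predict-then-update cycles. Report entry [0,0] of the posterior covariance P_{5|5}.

P_post[0,0] = 0.1708

step 1: x^-=[0.8918]  P^-=[0.7747]  S=[1.1347]  K=[0.6827]  nu=[0.7582]  x^+=[1.4094]  P^+=[0.2458]
step 2: x^-=[1.3813]  P^-=[0.3960]  S=[0.7560]  K=[0.5238]  nu=[0.0487]  x^+=[1.4068]  P^+=[0.1886]
step 3: x^-=[1.3787]  P^-=[0.3411]  S=[0.7011]  K=[0.4865]  nu=[-3.3087]  x^+=[-0.2311]  P^+=[0.1752]
step 4: x^-=[-0.2265]  P^-=[0.3282]  S=[0.6882]  K=[0.4769]  nu=[1.9565]  x^+=[0.7066]  P^+=[0.1717]
step 5: x^-=[0.6924]  P^-=[0.3249]  S=[0.6849]  K=[0.4744]  nu=[2.9076]  x^+=[2.0717]  P^+=[0.1708]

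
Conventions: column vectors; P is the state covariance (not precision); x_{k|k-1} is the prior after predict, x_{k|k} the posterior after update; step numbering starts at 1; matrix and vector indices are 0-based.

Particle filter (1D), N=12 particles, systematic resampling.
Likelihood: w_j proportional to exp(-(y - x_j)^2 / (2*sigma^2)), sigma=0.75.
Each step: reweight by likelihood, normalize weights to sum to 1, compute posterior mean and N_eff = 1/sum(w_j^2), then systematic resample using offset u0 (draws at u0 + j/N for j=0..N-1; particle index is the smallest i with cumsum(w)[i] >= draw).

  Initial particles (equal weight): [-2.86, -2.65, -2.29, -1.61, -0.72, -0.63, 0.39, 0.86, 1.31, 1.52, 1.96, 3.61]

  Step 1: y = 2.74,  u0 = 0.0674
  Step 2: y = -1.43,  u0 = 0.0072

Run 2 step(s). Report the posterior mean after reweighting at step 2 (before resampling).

post_mean = 1.4403

step 1: w=[0.0000, 0.0000, 0.0000, 0.0000, 0.0000, 0.0000, 0.0047, 0.0275, 0.1033, 0.1694, 0.3704, 0.3246]  mean=2.3162  Neff=3.5368  idx=[8, 9, 9, 10, 10, 10, 10, 10, 11, 11, 11, 11]
step 2: w=[0.5446, 0.1883, 0.1883, 0.0158, 0.0158, 0.0158, 0.0158, 0.0158, 0.0000, 0.0000, 0.0000, 0.0000]  mean=1.4403  Neff=2.7121  idx=[0, 0, 0, 0, 0, 0, 0, 1, 1, 2, 2, 3]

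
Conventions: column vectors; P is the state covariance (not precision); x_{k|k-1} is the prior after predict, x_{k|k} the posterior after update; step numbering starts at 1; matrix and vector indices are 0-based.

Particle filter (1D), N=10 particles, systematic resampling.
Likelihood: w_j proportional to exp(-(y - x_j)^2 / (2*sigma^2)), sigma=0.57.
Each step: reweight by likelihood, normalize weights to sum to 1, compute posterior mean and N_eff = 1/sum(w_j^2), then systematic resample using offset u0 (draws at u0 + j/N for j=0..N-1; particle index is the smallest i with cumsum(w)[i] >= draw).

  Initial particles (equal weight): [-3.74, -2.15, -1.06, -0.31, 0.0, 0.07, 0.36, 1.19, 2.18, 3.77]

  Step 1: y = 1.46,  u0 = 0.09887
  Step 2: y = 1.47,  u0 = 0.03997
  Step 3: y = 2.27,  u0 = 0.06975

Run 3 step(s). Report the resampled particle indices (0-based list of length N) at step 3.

resampled_idx = [1, 3, 5, 7, 8, 8, 8, 9, 9, 9]

step 1: w=[0.0000, 0.0000, 0.0000, 0.0050, 0.0236, 0.0320, 0.0973, 0.5598, 0.2820, 0.0002]  mean=1.3174  Neff=2.4750  idx=[6, 7, 7, 7, 7, 7, 7, 8, 8, 8]
step 2: w=[0.0219, 0.1294, 0.1294, 0.1294, 0.1294, 0.1294, 0.1294, 0.0672, 0.0672, 0.0672]  mean=1.3714  Neff=8.7328  idx=[1, 1, 2, 3, 4, 5, 5, 6, 7, 9]
step 3: w=[0.0503, 0.0503, 0.0503, 0.0503, 0.0503, 0.0503, 0.0503, 0.0503, 0.2989, 0.2989]  mean=1.7818  Neff=5.0277  idx=[1, 3, 5, 7, 8, 8, 8, 9, 9, 9]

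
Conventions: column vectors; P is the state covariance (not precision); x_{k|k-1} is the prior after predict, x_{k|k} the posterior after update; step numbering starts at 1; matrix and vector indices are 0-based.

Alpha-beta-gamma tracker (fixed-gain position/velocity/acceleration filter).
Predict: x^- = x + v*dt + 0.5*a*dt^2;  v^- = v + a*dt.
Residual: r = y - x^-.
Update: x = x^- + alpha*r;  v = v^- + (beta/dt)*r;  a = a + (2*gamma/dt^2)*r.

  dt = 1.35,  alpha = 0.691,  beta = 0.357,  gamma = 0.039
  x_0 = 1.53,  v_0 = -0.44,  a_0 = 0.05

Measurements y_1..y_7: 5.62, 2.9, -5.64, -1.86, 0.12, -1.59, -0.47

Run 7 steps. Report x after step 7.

x_post = -0.8590

step 1: x_pred=0.9816  r=4.6384  x^+=4.1867  v^+=0.8541  a^+=0.2485
step 2: x_pred=5.5662  r=-2.6662  x^+=3.7239  v^+=0.4845  a^+=0.1344
step 3: x_pred=4.5005  r=-10.1405  x^+=-2.5066  v^+=-2.0156  a^+=-0.2996
step 4: x_pred=-5.5007  r=3.6407  x^+=-2.9850  v^+=-1.4573  a^+=-0.1438
step 5: x_pred=-5.0833  r=5.2033  x^+=-1.4878  v^+=-0.2754  a^+=0.0789
step 6: x_pred=-1.7877  r=0.1977  x^+=-1.6511  v^+=-0.1166  a^+=0.0874
step 7: x_pred=-1.7288  r=1.2588  x^+=-0.8590  v^+=0.3343  a^+=0.1413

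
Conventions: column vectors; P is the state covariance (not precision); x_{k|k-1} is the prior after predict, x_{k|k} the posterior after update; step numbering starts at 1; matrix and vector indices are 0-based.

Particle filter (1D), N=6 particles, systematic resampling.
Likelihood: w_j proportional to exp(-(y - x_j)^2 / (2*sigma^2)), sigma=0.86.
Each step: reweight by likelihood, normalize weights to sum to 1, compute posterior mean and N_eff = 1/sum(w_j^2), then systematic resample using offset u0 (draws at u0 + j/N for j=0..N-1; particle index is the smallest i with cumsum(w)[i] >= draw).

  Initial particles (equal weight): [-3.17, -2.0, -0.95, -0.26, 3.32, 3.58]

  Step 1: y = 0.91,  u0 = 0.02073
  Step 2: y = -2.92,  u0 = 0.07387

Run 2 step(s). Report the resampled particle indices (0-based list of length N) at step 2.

step 1: w=[0.0000, 0.0062, 0.1841, 0.7566, 0.0376, 0.0154]  mean=-0.2041  Neff=1.6446  idx=[2, 2, 3, 3, 3, 3]
step 2: w=[0.4063, 0.4063, 0.0469, 0.0469, 0.0469, 0.0469]  mean=-0.8207  Neff=2.9508  idx=[0, 0, 1, 1, 1, 4]

resampled_idx = [0, 0, 1, 1, 1, 4]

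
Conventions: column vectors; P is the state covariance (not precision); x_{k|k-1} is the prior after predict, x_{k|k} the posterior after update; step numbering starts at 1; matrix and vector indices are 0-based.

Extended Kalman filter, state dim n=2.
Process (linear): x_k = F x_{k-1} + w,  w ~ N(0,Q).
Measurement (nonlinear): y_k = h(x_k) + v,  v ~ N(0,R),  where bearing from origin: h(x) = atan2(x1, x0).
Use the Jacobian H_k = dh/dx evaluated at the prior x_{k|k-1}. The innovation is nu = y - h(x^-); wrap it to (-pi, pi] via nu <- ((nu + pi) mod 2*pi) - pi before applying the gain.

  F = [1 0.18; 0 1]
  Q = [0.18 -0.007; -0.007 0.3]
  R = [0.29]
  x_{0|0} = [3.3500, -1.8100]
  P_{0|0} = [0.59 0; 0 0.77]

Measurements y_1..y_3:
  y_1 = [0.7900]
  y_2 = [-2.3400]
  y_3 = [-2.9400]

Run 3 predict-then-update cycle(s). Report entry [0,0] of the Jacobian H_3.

H_jac[0,0] = 0.2143

step 1: x^-=[3.0242, -1.8100]  P^-=[0.7949 0.1316; 0.1316 1.0700]  H_jac=[0.1457 0.2435]  S=[0.3796]  K=[0.3895; 0.7367]  nu=[1.3293]  x^+=[3.5420, -0.8307]  P^+=[0.7374 0.0227; 0.0227 0.8640]
step 2: x^-=[3.3925, -0.8307]  P^-=[0.9535 0.1712; 0.1712 1.1640]  H_jac=[0.0681 0.2781]  S=[0.3909]  K=[0.2879; 0.8578]  nu=[-2.0999]  x^+=[2.7880, -2.6321]  P^+=[0.9211 0.0746; 0.0746 0.8763]
step 3: x^-=[2.3142, -2.6321]  P^-=[1.1564 0.2254; 0.2254 1.1763]  H_jac=[0.2143 0.1884]  S=[0.4030]  K=[0.7201; 0.6697]  nu=[-2.0904]  x^+=[0.8088, -4.0320]  P^+=[0.9474 0.0310; 0.0310 0.9955]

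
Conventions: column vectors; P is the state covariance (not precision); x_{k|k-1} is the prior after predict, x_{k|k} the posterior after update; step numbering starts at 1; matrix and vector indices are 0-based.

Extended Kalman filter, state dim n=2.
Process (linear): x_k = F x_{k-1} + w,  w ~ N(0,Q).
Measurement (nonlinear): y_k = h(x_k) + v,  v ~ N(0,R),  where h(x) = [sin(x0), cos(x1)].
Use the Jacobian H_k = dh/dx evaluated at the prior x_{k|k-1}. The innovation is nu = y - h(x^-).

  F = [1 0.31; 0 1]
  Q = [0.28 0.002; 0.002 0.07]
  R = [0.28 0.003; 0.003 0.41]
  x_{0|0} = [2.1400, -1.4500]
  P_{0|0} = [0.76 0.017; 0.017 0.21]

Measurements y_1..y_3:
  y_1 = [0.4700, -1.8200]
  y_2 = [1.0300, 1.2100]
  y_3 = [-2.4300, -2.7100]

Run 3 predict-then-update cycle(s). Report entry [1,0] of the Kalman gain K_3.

K[1,0] = 0.0534

step 1: x^-=[1.6905, -1.4500]  P^-=[1.0707 0.0841; 0.0841 0.2800]  H_jac=[-0.1194 0.0000; 0.0000 0.9927]  S=[0.2953 -0.0070; -0.0070 0.6859]  K=[-0.4303 0.1173; -0.0245 0.4050]  nu=[-0.5228, -1.9405]  x^+=[1.6878, -2.2231]  P^+=[1.0059 0.0472; 0.0472 0.1672]
step 2: x^-=[0.9986, -2.2231]  P^-=[1.3312 0.1010; 0.1010 0.2372]  H_jac=[0.5415 0.0000; 0.0000 0.7947]  S=[0.6703 0.0465; 0.0465 0.5598]  K=[1.0716 0.0544; 0.0586 0.3319]  nu=[0.1893, 1.8170]  x^+=[1.3004, -1.6090]  P^+=[0.5544 0.0321; 0.0321 0.1714]
step 3: x^-=[0.8016, -1.6090]  P^-=[0.8708 0.0873; 0.0873 0.2414]  H_jac=[0.6956 0.0000; 0.0000 0.9993]  S=[0.7013 0.0637; 0.0637 0.6511]  K=[0.8591 0.0499; 0.0534 0.3653]  nu=[-3.1484, -2.6718]  x^+=[-2.0368, -2.7532]  P^+=[0.3461 0.0231; 0.0231 0.1501]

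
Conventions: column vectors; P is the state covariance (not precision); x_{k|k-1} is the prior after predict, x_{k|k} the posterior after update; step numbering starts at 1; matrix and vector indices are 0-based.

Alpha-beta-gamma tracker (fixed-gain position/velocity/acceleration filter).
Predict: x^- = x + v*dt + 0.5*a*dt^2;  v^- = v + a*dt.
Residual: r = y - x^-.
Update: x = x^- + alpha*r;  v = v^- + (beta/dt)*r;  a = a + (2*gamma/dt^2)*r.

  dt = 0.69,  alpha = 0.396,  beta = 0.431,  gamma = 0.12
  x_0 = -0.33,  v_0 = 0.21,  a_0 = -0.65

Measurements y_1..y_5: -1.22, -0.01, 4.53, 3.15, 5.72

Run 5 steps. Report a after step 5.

step 1: x_pred=-0.3398  r=-0.8802  x^+=-0.6884  v^+=-0.7883  a^+=-1.0937
step 2: x_pred=-1.4926  r=1.4826  x^+=-0.9055  v^+=-0.6168  a^+=-0.3463
step 3: x_pred=-1.4136  r=5.9436  x^+=0.9401  v^+=2.8568  a^+=2.6498
step 4: x_pred=3.5421  r=-0.3921  x^+=3.3868  v^+=4.4403  a^+=2.4522
step 5: x_pred=7.0344  r=-1.3144  x^+=6.5139  v^+=5.3113  a^+=1.7896

a_post = 1.7896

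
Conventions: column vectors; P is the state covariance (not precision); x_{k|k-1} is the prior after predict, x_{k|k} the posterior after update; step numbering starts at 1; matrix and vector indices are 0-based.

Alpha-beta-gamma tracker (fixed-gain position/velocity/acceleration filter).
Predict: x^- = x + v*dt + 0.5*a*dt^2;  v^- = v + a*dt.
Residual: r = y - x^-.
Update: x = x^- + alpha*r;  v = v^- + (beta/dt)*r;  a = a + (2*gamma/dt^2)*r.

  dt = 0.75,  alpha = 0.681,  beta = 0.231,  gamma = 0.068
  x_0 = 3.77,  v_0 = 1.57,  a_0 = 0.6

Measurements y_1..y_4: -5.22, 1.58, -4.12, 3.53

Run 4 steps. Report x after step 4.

step 1: x_pred=5.1162  r=-10.3362  x^+=-1.9227  v^+=-1.1636  a^+=-1.8991
step 2: x_pred=-3.3295  r=4.9095  x^+=0.0139  v^+=-1.0757  a^+=-0.7121
step 3: x_pred=-0.9932  r=-3.1268  x^+=-3.1226  v^+=-2.5728  a^+=-1.4681
step 4: x_pred=-5.4651  r=8.9951  x^+=0.6606  v^+=-0.9034  a^+=0.7068

x_post = 0.6606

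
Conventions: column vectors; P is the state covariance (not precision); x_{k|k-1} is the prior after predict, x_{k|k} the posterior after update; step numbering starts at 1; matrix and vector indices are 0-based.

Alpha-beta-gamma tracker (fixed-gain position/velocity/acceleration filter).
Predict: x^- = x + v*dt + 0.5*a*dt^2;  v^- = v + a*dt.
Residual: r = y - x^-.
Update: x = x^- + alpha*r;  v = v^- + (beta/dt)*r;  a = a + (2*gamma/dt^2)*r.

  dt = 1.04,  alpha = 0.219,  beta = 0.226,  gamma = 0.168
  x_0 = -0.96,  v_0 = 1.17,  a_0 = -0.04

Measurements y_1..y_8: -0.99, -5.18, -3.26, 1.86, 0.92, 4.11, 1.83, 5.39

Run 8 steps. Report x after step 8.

step 1: x_pred=0.2352  r=-1.2252  x^+=-0.0331  v^+=0.8622  a^+=-0.4206
step 2: x_pred=0.6360  r=-5.8160  x^+=-0.6377  v^+=-0.8391  a^+=-2.2274
step 3: x_pred=-2.7149  r=-0.5451  x^+=-2.8343  v^+=-3.2740  a^+=-2.3967
step 4: x_pred=-7.5354  r=9.3954  x^+=-5.4778  v^+=-3.7249  a^+=0.5220
step 5: x_pred=-9.0694  r=9.9894  x^+=-6.8817  v^+=-1.0112  a^+=3.6252
step 6: x_pred=-5.9729  r=10.0829  x^+=-3.7647  v^+=4.9501  a^+=6.7575
step 7: x_pred=5.0378  r=-3.2078  x^+=4.3353  v^+=11.2808  a^+=5.7610
step 8: x_pred=19.1829  r=-13.7929  x^+=16.1622  v^+=14.2749  a^+=1.4762

x_post = 16.1622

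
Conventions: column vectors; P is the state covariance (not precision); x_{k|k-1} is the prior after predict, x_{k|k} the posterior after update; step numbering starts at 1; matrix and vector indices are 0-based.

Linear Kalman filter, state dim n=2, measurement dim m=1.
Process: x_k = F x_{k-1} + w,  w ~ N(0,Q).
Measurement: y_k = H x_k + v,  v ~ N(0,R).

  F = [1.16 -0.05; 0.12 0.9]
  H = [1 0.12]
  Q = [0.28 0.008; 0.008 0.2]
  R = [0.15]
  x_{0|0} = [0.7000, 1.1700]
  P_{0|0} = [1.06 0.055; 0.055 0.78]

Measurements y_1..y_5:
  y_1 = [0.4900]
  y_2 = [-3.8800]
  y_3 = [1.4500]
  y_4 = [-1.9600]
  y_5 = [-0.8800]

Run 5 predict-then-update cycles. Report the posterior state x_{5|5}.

step 1: x^-=[0.7535, 1.1370]  P^-=[1.7019 0.1775; 0.1775 0.8589]  S=[1.9069]  K=[0.9037; 0.1472]  nu=[-0.3999]  x^+=[0.3921, 1.0781]  P^+=[0.1447 -0.0760; -0.0760 0.8176]
step 2: x^-=[0.4009, 1.0174]  P^-=[0.4855 -0.0876; -0.0876 0.8480]  S=[0.6267]  K=[0.7580; 0.0226]  nu=[-4.4030]  x^+=[-2.9363, 0.9179]  P^+=[0.1255 -0.0983; -0.0983 0.8476]
step 3: x^-=[-3.4521, 0.4737]  P^-=[0.4624 -0.1147; -0.1147 0.8672]  S=[0.5973]  K=[0.7510; -0.0179]  nu=[4.8452]  x^+=[0.1868, 0.3871]  P^+=[0.1255 -0.1067; -0.1067 0.8670]
step 4: x^-=[0.1974, 0.3708]  P^-=[0.4634 -0.1243; -0.1243 0.8810]  S=[0.5962]  K=[0.7522; -0.0312]  nu=[-2.2019]  x^+=[-1.4588, 0.4395]  P^+=[0.1261 -0.1103; -0.1103 0.8804]
step 5: x^-=[-1.7142, 0.2205]  P^-=[0.4646 -0.1286; -0.1286 0.8911]  S=[0.5966]  K=[0.7529; -0.0363]  nu=[0.8077]  x^+=[-1.1060, 0.1912]  P^+=[0.1264 -0.1123; -0.1123 0.8903]

x_post = [-1.1060, 0.1912]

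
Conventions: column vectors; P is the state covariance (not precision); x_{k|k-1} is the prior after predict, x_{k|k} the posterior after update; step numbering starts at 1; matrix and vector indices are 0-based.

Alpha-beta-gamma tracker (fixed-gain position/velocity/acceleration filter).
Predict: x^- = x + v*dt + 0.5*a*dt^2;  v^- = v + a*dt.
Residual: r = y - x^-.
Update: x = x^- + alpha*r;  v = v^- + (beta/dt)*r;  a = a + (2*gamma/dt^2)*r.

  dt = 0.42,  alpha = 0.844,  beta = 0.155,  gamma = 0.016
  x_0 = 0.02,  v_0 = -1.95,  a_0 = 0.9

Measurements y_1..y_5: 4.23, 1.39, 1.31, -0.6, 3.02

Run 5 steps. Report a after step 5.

a_post = 1.4035

step 1: x_pred=-0.7196  r=4.9496  x^+=3.4579  v^+=0.2546  a^+=1.7979
step 2: x_pred=3.7234  r=-2.3334  x^+=1.7540  v^+=0.1486  a^+=1.3746
step 3: x_pred=1.9377  r=-0.6277  x^+=1.4079  v^+=0.4943  a^+=1.2607
step 4: x_pred=1.7267  r=-2.3267  x^+=-0.2370  v^+=0.1652  a^+=0.8387
step 5: x_pred=-0.0937  r=3.1137  x^+=2.5343  v^+=1.6665  a^+=1.4035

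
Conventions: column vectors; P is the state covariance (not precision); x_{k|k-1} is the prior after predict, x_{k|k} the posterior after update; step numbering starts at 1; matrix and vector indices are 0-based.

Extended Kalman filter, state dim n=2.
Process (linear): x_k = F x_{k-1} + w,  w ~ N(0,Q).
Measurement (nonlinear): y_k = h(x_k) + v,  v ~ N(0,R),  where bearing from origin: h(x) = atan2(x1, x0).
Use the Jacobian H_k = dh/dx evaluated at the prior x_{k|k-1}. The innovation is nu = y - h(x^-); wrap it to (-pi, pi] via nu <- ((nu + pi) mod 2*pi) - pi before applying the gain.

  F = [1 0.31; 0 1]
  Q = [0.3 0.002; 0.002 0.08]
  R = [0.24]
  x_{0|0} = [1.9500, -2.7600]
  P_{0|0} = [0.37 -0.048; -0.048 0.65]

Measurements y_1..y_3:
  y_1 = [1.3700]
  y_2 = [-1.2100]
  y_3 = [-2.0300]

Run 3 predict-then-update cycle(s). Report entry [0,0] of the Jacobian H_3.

step 1: x^-=[1.0944, -2.7600]  P^-=[0.7027 0.1555; 0.1555 0.7300]  H_jac=[0.3131 0.1241]  S=[0.3322]  K=[0.7203; 0.4193]  nu=[2.5633]  x^+=[2.9409, -1.6851]  P^+=[0.5303 0.0551; 0.0551 0.6716]
step 2: x^-=[2.4185, -1.6851]  P^-=[0.9290 0.2653; 0.2653 0.7516]  H_jac=[0.1939 0.2783]  S=[0.3618]  K=[0.7021; 0.7204]  nu=[-0.6014]  x^+=[1.9962, -2.1184]  P^+=[0.7507 0.0823; 0.0823 0.5638]
step 3: x^-=[1.3395, -2.1184]  P^-=[1.1559 0.2591; 0.2591 0.6438]  H_jac=[0.3372 0.2132]  S=[0.4380]  K=[1.0161; 0.5129]  nu=[-1.0230]  x^+=[0.2999, -2.6431]  P^+=[0.7037 0.0308; 0.0308 0.5286]

H_jac[0,0] = 0.3372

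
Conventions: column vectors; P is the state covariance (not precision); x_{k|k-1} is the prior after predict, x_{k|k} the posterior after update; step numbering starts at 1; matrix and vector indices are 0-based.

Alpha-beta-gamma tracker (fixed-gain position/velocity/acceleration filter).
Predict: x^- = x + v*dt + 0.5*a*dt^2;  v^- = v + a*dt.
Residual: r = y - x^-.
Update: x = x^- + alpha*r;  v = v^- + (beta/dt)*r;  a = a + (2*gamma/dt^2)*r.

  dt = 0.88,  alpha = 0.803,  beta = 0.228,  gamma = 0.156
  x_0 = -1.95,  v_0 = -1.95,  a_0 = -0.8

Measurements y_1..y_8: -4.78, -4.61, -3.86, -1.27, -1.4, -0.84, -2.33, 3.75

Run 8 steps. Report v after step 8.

v_post = 3.5068

step 1: x_pred=-3.9758  r=-0.8042  x^+=-4.6216  v^+=-2.8624  a^+=-1.1240
step 2: x_pred=-7.5757  r=2.9657  x^+=-5.1942  v^+=-3.0831  a^+=0.0708
step 3: x_pred=-7.8800  r=4.0200  x^+=-4.6519  v^+=-1.9793  a^+=1.6904
step 4: x_pred=-5.7392  r=4.4692  x^+=-2.1504  v^+=0.6662  a^+=3.4910
step 5: x_pred=-0.2124  r=-1.1876  x^+=-1.1660  v^+=3.4306  a^+=3.0126
step 6: x_pred=3.0194  r=-3.8594  x^+=-0.0797  v^+=5.0818  a^+=1.4576
step 7: x_pred=4.9567  r=-7.2867  x^+=-0.8945  v^+=4.4766  a^+=-1.4781
step 8: x_pred=2.4725  r=1.2775  x^+=3.4983  v^+=3.5068  a^+=-0.9634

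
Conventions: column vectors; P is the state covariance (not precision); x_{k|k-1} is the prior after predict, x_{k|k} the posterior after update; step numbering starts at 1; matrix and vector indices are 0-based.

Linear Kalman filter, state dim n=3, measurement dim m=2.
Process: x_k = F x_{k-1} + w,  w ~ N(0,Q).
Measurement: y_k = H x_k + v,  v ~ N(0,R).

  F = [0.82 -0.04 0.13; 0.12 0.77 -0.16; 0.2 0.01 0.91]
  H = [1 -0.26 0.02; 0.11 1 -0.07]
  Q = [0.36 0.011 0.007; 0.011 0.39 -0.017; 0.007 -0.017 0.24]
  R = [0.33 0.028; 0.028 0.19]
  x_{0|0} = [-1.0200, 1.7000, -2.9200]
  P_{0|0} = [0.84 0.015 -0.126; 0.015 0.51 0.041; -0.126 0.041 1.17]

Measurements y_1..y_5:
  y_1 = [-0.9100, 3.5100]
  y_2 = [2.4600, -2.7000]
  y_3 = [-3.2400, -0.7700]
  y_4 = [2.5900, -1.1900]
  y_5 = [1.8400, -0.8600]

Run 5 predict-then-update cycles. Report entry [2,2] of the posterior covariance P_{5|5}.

step 1: x^-=[-1.2840, 1.6538, -2.8442]  P^-=[0.9171 0.0819 0.1842; 0.0819 0.7319 -0.1420; 0.1842 -0.1420 1.1975]  S=[1.2633 -0.0014; -0.0014 0.9740]  K=[0.7122 0.1755; -0.0872 0.7708; 0.1938 -0.2108]  nu=[0.8609, 1.7983]  x^+=[-0.3553, 2.9650, -3.0564]  P^+=[0.2467 0.0294 0.0457; 0.0294 0.1434 0.0378; 0.0457 0.0378 1.1066]
step 2: x^-=[-0.8072, 2.7294, -2.8227]  P^-=[0.5522 0.0250 0.2123; 0.0250 0.5013 -0.1366; 0.2123 -0.1366 1.1838]  S=[0.9135 -0.0386; -0.0386 0.7251]  K=[0.6075 0.1301; -0.0886 0.7036; 0.2864 -0.2552]  nu=[4.0334, -5.5382]  x^+=[0.9229, -1.5245, -0.2542]  P^+=[0.2089 0.0238 0.0729; 0.0238 0.1304 0.0254; 0.0729 0.0254 1.0560]
step 3: x^-=[0.7847, -1.0224, -0.0620]  P^-=[0.5322 0.0148 0.2215; 0.0148 0.4927 -0.1376; 0.2215 -0.1376 1.1499]  S=[0.8986 -0.0491; -0.0491 0.7139]  K=[0.5996 0.1222; -0.0909 0.6997; 0.2982 -0.2509]  nu=[-4.2893, 0.1617]  x^+=[-1.7674, -0.5191, -1.3818]  P^+=[0.2057 0.0228 0.0771; 0.0228 0.1295 0.0234; 0.0771 0.0234 1.0177]
step 4: x^-=[-1.6081, -0.3907, -1.6161]  P^-=[0.5304 0.0139 0.2198; 0.0139 0.4913 -0.1334; 0.2198 -0.1334 1.1196]  S=[0.8970 -0.0494; -0.0494 0.7115]  K=[0.5989 0.1216; -0.0913 0.6994; 0.2953 -0.2431]  nu=[4.1289, -0.7355]  x^+=[0.7751, -1.2821, -0.2181]  P^+=[0.2054 0.0226 0.0768; 0.0226 0.1295 0.0231; 0.0768 0.0231 0.9922]
step 5: x^-=[0.6585, -0.8593, -0.0563]  P^-=[0.5297 0.0144 0.2165; 0.0144 0.4907 -0.1300; 0.2165 -0.1300 1.0984]  S=[0.8959 -0.0485; -0.0485 0.7105]  K=[0.5986 0.1218; -0.0914 0.6994; 0.2910 -0.2377]  nu=[0.9592, -0.0771]  x^+=[1.2233, -1.0009, 0.2412]  P^+=[0.2053 0.0226 0.0758; 0.0226 0.1294 0.0229; 0.0758 0.0229 0.9756]

P_post[2,2] = 0.9756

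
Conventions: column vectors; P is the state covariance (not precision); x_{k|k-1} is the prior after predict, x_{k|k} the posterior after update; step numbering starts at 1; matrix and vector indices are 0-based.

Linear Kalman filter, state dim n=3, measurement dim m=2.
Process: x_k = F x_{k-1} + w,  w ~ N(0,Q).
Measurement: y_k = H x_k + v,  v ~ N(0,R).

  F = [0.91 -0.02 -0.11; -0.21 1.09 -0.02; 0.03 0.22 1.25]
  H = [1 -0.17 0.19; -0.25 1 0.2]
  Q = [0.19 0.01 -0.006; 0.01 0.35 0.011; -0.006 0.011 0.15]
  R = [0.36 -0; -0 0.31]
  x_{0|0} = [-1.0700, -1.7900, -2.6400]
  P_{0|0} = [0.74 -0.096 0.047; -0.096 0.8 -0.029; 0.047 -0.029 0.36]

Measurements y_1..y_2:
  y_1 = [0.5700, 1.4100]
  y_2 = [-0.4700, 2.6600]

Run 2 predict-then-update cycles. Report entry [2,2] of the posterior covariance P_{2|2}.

step 1: x^-=[-0.6475, -1.6736, -3.7259]  P^-=[0.8014 -0.2400 -0.0032; -0.2400 1.3789 0.1387; -0.0032 0.1387 0.7382]  S=[1.2993 -0.6358; -0.6358 1.9443]  K=[0.6390 -0.0179; 0.0289 0.7638; 0.1900 0.2098]  nu=[1.6409, 3.6669]  x^+=[0.3354, 1.1744, -2.6448]  P^+=[0.2558 0.0725 -0.0706; 0.0725 0.2717 -0.0839; -0.0706 -0.0839 0.6564]
step 2: x^-=[0.5727, 1.2626, -3.0376]  P^-=[0.4210 0.0386 -0.1519; 0.0386 0.6542 -0.0382; -0.1519 -0.0382 1.1385]  S=[0.7726 -0.1621; -0.1621 1.0167]  K=[0.4956 -0.0165; 0.0290 0.6311; 0.1435 0.2466]  nu=[-0.2509, 2.1481]  x^+=[0.4130, 2.6109, -2.5438]  P^+=[0.2283 0.0886 -0.1833; 0.0886 0.2546 -0.1838; -0.1833 -0.1838 1.0722]

P_post[2,2] = 1.0722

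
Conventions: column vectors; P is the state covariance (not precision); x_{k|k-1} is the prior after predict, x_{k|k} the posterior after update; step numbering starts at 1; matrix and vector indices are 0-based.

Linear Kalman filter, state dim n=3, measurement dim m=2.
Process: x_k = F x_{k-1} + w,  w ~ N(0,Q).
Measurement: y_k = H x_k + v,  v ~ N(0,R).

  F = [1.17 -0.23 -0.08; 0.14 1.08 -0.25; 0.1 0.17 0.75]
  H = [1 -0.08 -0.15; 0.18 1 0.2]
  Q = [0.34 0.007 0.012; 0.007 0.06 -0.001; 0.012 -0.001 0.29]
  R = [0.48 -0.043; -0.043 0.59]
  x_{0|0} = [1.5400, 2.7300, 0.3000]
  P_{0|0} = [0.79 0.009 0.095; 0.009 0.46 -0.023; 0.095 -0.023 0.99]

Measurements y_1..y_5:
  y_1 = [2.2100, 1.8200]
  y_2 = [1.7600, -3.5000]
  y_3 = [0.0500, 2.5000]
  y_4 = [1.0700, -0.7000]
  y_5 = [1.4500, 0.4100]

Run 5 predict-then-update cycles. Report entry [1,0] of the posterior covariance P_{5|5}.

P_post[1,0] = -0.0642

step 1: x^-=[1.1499, 3.0890, 0.8431]  P^-=[1.4286 0.0248 0.1155; 0.0248 0.6824 -0.1000; 0.1155 -0.1000 0.8768]  S=[1.8917 0.1943; 0.1943 1.3310]  K=[0.7324 0.1223; -0.0602 0.5098; -0.0118 0.0740]  nu=[1.4337, -1.6446]  x^+=[1.9989, 2.1643, 0.7045]  P^+=[0.3591 -0.0459 0.1096; -0.0459 0.3415 -0.1495; 0.1096 -0.1495 0.8696]
step 2: x^-=[1.7845, 2.4412, 1.0962]  P^-=[0.8539 -0.0871 0.1035; -0.0871 0.5789 -0.2083; 0.1035 -0.2083 0.7693]  S=[1.3328 0.0079; 0.0079 1.1201]  K=[0.6338 0.0734; -0.0794 0.4662; 0.0038 -0.0320]  nu=[0.3352, -6.4816]  x^+=[1.5210, -0.6072, 1.3048]  P^+=[0.3117 -0.0607 0.1031; -0.0607 0.3276 -0.1912; 0.1031 -0.1912 0.7682]
step 3: x^-=[1.8148, -0.7690, 1.0275]  P^-=[0.7952 -0.1085 0.1042; -0.1085 0.5740 -0.2270; 0.1042 -0.2270 0.6993]  S=[1.2753 -0.0179; -0.0179 1.0954]  K=[0.6190 0.0608; -0.0878 0.4633; 0.0128 -0.0623]  nu=[-1.6722, 2.7369]  x^+=[0.9462, 0.6458, 0.8357]  P^+=[0.3039 -0.0649 0.0975; -0.0649 0.3276 -0.1938; 0.0975 -0.1938 0.6948]
step 4: x^-=[0.8917, 0.6210, 0.8312]  P^-=[0.7874 -0.1147 0.1025; -0.1147 0.5697 -0.2164; 0.1025 -0.2164 0.6564]  S=[1.2682 -0.0259; -0.0259 1.0910]  K=[0.6172 0.0582; -0.0913 0.4614; 0.0156 -0.0607]  nu=[0.3527, -1.6478]  x^+=[1.0134, -0.1715, 0.9368]  P^+=[0.3025 -0.0653 0.0932; -0.0653 0.3246 -0.1837; 0.0932 -0.1837 0.6520]
step 5: x^-=[1.1502, -0.2775, 0.7748]  P^-=[0.7863 -0.1144 0.0993; -0.1144 0.5583 -0.2015; 0.0993 -0.2015 0.6341]  S=[1.2679 -0.0273; -0.0273 1.0845]  K=[0.6170 0.0588; -0.0918 0.4563; 0.0149 -0.0520]  nu=[0.3939, 0.3255]  x^+=[1.4123, -0.1651, 0.7637]  P^+=[0.3020 -0.0642 0.0901; -0.0642 0.3195 -0.1737; 0.0901 -0.1737 0.6308]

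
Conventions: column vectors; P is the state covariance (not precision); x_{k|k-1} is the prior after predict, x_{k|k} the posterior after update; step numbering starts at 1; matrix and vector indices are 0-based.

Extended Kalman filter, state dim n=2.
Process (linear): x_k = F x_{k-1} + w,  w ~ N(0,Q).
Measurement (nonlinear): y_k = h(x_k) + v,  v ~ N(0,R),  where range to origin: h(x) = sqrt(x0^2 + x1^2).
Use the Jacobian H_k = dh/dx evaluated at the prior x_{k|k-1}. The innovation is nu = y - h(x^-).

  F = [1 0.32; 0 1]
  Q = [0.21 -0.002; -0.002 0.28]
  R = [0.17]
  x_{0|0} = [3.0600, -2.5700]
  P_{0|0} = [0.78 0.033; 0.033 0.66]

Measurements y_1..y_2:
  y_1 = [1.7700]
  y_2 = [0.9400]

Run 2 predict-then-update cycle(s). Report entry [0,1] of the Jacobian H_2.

H_jac[0,1] = -0.8947

step 1: x^-=[2.2376, -2.5700]  P^-=[1.0787 0.2422; 0.2422 0.9400]  H_jac=[0.6566 -0.7542]  S=[0.9299]  K=[0.5653; -0.5914]  nu=[-1.6376]  x^+=[1.3119, -1.6016]  P^+=[0.7816 0.5531; 0.5531 0.6148]
step 2: x^-=[0.7994, -1.6016]  P^-=[1.4085 0.7478; 0.7478 0.8948]  H_jac=[0.4466 -0.8947]  S=[0.5697]  K=[-0.0704; -0.8192]  nu=[-0.8500]  x^+=[0.8592, -0.9052]  P^+=[1.4056 0.7149; 0.7149 0.5125]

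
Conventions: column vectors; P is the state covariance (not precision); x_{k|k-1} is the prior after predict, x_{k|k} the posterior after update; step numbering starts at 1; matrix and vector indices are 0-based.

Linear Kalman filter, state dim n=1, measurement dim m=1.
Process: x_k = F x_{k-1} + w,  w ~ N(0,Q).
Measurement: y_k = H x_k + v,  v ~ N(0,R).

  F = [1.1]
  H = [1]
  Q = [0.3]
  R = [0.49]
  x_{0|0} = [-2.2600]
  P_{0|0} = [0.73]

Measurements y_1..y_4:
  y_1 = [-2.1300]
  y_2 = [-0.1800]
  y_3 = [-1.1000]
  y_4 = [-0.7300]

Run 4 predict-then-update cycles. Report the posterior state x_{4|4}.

step 1: x^-=[-2.4860]  P^-=[1.1833]  S=[1.6733]  K=[0.7072]  nu=[0.3560]  x^+=[-2.2342]  P^+=[0.3465]
step 2: x^-=[-2.4577]  P^-=[0.7193]  S=[1.2093]  K=[0.5948]  nu=[2.2777]  x^+=[-1.1029]  P^+=[0.2915]
step 3: x^-=[-1.2132]  P^-=[0.6527]  S=[1.1427]  K=[0.5712]  nu=[0.1132]  x^+=[-1.1485]  P^+=[0.2799]
step 4: x^-=[-1.2634]  P^-=[0.6386]  S=[1.1286]  K=[0.5659]  nu=[0.5334]  x^+=[-0.9616]  P^+=[0.2773]

x_post = [-0.9616]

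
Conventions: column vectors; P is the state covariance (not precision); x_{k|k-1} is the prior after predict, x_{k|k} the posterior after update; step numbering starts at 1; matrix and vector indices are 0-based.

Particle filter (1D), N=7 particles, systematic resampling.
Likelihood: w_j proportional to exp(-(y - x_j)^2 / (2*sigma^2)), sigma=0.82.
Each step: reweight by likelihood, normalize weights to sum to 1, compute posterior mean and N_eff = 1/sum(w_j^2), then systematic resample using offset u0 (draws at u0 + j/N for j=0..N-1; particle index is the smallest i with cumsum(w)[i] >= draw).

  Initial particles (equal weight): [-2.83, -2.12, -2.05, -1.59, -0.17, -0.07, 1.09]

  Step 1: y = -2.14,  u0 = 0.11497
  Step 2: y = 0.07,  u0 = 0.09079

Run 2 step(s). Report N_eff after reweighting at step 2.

step 1: w=[0.1954, 0.2783, 0.2767, 0.2223, 0.0155, 0.0115, 0.0001]  mean=-2.0673  Neff=4.1313  idx=[0, 1, 1, 2, 2, 3, 3]
step 2: w=[0.0050, 0.0730, 0.0730, 0.0914, 0.0914, 0.3331, 0.3331]  mean=-1.7577  Neff=4.0117  idx=[2, 3, 5, 5, 5, 6, 6]

N_eff = 4.0117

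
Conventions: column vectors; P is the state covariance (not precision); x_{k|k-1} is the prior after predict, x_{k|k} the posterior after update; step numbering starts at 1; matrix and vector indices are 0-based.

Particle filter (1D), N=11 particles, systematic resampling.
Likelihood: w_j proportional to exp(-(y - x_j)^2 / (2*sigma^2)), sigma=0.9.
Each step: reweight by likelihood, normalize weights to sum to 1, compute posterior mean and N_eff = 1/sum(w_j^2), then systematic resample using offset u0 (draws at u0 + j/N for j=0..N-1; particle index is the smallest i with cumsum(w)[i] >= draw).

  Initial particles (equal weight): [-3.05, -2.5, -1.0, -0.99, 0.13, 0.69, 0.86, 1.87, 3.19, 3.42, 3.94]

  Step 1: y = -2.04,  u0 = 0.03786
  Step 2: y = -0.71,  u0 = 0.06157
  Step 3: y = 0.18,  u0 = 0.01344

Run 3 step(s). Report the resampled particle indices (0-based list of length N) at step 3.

step 1: w=[0.2131, 0.3510, 0.2052, 0.2025, 0.0219, 0.0040, 0.0022, 0.0000, 0.0000, 0.0000, 0.0000]  mean=-1.9257  Neff=3.9642  idx=[0, 0, 1, 1, 1, 1, 2, 2, 2, 3, 3]
step 2: w=[0.0063, 0.0063, 0.0257, 0.0257, 0.0257, 0.0257, 0.1766, 0.1766, 0.1766, 0.1772, 0.1772]  mean=-1.1769  Neff=6.2833  idx=[3, 6, 6, 7, 7, 8, 8, 9, 9, 10, 10]
step 3: w=[0.0028, 0.0991, 0.0991, 0.0991, 0.0991, 0.0991, 0.0991, 0.1006, 0.1006, 0.1006, 0.1006]  mean=-1.0001  Neff=10.0545  idx=[1, 2, 2, 3, 4, 5, 6, 7, 8, 9, 10]

resampled_idx = [1, 2, 2, 3, 4, 5, 6, 7, 8, 9, 10]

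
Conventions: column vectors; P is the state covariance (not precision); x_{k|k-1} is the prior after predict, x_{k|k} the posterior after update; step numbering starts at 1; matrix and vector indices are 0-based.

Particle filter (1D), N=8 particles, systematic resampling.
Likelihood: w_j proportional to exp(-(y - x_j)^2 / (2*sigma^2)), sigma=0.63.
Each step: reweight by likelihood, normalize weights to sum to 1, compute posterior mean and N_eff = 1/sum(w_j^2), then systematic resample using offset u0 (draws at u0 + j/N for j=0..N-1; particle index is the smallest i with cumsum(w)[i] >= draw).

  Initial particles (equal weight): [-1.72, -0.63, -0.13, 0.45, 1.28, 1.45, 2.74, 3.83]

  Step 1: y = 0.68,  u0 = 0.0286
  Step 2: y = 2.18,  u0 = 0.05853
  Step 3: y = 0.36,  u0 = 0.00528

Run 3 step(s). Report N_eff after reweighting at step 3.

N_eff = 7.7072

step 1: w=[0.0003, 0.0442, 0.1681, 0.3594, 0.2441, 0.1820, 0.0018, 0.0000]  mean=0.6930  Neff=3.9662  idx=[1, 2, 3, 3, 3, 4, 4, 5]
step 2: w=[0.0000, 0.0009, 0.0177, 0.0177, 0.0177, 0.2768, 0.2768, 0.3924]  mean=1.3013  Neff=3.2454  idx=[5, 5, 5, 6, 6, 7, 7, 7]
step 3: w=[0.1439, 0.1439, 0.1439, 0.1439, 0.1439, 0.0935, 0.0935, 0.0935]  mean=1.3277  Neff=7.7072  idx=[0, 0, 1, 2, 3, 4, 5, 6]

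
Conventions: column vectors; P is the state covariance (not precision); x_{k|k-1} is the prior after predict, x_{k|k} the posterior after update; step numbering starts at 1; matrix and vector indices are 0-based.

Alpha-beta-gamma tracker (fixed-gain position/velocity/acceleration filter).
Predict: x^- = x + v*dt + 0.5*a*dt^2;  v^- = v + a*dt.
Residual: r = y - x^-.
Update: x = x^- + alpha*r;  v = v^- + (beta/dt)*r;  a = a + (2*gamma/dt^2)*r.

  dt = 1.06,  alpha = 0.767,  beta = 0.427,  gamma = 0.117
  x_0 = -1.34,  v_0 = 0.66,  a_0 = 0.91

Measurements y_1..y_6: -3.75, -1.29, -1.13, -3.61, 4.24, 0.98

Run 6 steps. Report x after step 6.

x_post = 2.0203

step 1: x_pred=-0.1292  r=-3.6208  x^+=-2.9063  v^+=0.1660  a^+=0.1559
step 2: x_pred=-2.6428  r=1.3528  x^+=-1.6052  v^+=0.8762  a^+=0.4377
step 3: x_pred=-0.4305  r=-0.6995  x^+=-0.9670  v^+=1.0584  a^+=0.2920
step 4: x_pred=0.3189  r=-3.9289  x^+=-2.6946  v^+=-0.2148  a^+=-0.5262
step 5: x_pred=-3.2179  r=7.4579  x^+=2.5023  v^+=2.2316  a^+=1.0269
step 6: x_pred=5.4448  r=-4.4648  x^+=2.0203  v^+=1.5216  a^+=0.0971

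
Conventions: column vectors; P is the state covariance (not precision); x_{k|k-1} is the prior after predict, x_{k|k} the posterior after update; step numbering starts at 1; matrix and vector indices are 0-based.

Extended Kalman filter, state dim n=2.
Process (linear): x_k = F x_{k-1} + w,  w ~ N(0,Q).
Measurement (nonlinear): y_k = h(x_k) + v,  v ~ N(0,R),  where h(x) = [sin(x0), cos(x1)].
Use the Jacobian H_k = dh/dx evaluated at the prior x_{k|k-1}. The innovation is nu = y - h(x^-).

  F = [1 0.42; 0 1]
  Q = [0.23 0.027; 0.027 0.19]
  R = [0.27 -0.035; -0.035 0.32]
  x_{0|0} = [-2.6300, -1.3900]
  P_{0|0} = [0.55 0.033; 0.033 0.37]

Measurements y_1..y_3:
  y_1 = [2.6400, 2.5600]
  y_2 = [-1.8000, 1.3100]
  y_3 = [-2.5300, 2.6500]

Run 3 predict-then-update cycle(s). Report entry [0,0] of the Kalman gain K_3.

step 1: x^-=[-3.2138, -1.3900]  P^-=[0.8730 0.2154; 0.2154 0.5600]  H_jac=[-0.9974 0.0000; 0.0000 0.9837]  S=[1.1384 -0.2463; -0.2463 0.8619]  K=[-0.7585 0.0290; -0.0537 0.6238]  nu=[2.5679, 2.3802]  x^+=[-5.0925, -0.0433]  P^+=[0.2064 0.0364; 0.0364 0.2048]
step 2: x^-=[-5.1107, -0.0433]  P^-=[0.5031 0.1495; 0.1495 0.3948]  H_jac=[0.3878 0.0000; 0.0000 0.0433]  S=[0.3457 -0.0325; -0.0325 0.3207]  K=[0.5718 0.0781; 0.1744 0.0709]  nu=[-2.7217, 0.3109]  x^+=[-6.6427, -0.4958]  P^+=[0.3910 0.1150; 0.1150 0.3835]
step 3: x^-=[-6.8509, -0.4958]  P^-=[0.7853 0.3031; 0.3031 0.5735]  H_jac=[0.8431 0.0000; 0.0000 0.4757]  S=[0.8282 0.0866; 0.0866 0.4498]  K=[0.7816 0.1701; 0.2502 0.5584]  nu=[-1.9923, 1.7704]  x^+=[-8.1069, -0.0055]  P^+=[0.2432 0.0569; 0.0569 0.3572]

K[0,0] = 0.7816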